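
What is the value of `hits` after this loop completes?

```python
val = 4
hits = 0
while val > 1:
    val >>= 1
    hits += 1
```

Count right shifts until 1
`hits` takes the values: 0 → 1 → 2

Answer: 2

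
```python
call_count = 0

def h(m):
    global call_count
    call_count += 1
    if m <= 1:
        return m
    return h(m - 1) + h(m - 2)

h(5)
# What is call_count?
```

Calls(m) = 1 + Calls(m-1) + Calls(m-2); Calls(0)=Calls(1)=1. For m=5 this gives 15.

Answer: 15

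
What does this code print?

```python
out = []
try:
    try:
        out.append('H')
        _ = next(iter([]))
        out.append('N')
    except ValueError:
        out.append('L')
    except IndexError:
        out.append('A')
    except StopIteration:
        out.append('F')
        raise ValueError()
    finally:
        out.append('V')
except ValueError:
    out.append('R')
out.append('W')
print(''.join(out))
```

Execution trace: 'H' (inner try body) → 'F' (inner except StopIteration) → 'V' (inner finally) → 'R' (outer except ValueError) → 'W' (after the try/except). Output: HFVRW

Answer: HFVRW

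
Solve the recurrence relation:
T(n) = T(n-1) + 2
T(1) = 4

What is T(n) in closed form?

Unrolling: T(n) = T(1) + 2·(n-1) = 4 + 2(n-1) = 2n + 2.

Answer: T(n) = 2n + 2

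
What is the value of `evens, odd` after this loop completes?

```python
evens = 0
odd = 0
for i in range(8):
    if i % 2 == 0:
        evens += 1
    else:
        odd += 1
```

Count evens and odds in range(8)
`evens, odd` takes the values: (0, 0) → (1, 0) → (1, 1) → (2, 1) → (2, 2) → (3, 2) → (3, 3) → (4, 3) → (4, 4)

Answer: 4, 4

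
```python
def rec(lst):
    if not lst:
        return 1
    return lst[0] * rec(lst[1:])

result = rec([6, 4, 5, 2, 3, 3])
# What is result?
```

Product over [6, 4, 5, 2, 3, 3] = 6 * 4 * 5 * 2 * 3 * 3 = 2160

Answer: 2160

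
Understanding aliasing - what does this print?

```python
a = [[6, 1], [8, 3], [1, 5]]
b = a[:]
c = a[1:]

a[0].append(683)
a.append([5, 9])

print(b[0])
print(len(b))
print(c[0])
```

Key concept: slice with nested mutation.
Step by step:
`a = [[6, 1], [8, 3], [1, 5]]` → a = [[6, 1], [8, 3], [1, 5]]
`b = a[:]` → b = [[6, 1], [8, 3], [1, 5]]
`c = a[1:]` → c = [[8, 3], [1, 5]]
`a[0].append(683)` → a = [[6, 1, 683], [8, 3], [1, 5]]; b = [[6, 1, 683], [8, 3], [1, 5]]
`a.append([5, 9])` → a = [[6, 1, 683], [8, 3], [1, 5], [5, 9]]
`print(b[0])` → prints [6, 1, 683]
`print(len(b))` → prints 3
`print(c[0])` → prints [8, 3]

Answer:
[6, 1, 683]
3
[8, 3]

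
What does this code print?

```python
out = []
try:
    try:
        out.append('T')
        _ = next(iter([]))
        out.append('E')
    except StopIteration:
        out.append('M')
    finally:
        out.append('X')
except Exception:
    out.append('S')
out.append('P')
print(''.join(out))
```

Execution trace: 'T' (inner try body) → 'M' (inner except StopIteration) → 'X' (inner finally) → 'P' (after the try/except). Output: TMXP

Answer: TMXP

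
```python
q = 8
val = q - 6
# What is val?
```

Trace:
`q = 8` → q = 8
`val = q - 6` → val = 2
So val = 2

Answer: 2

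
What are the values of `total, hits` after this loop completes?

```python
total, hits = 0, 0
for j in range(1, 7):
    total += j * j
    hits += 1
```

Sum of squares and count
`total, hits` takes the values: (0, 0) → (1, 0) → (1, 1) → (5, 1) → (5, 2) → (14, 2) → (14, 3) → (30, 3) → (30, 4) → (55, 4) → (55, 5) → (91, 5) → (91, 6)

Answer: 91, 6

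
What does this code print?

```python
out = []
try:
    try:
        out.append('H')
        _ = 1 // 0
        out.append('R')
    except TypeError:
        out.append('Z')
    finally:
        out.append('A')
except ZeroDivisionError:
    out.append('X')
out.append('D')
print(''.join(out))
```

Execution trace: 'H' (inner try body) → 'A' (inner finally) → 'X' (outer except ZeroDivisionError) → 'D' (after the try/except). Output: HAXD

Answer: HAXD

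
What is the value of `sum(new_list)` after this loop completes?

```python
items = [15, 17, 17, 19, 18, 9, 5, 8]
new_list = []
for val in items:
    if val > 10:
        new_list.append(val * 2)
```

Sum of doubled values > 10
`new_list` takes the values: [] → [30] → [30, 34] → [30, 34, 34] → [30, 34, 34, 38] → [30, 34, 34, 38, 36]
So `sum(new_list)` = 172

Answer: 172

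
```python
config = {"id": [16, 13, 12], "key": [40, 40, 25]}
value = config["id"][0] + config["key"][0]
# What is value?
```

Trace:
`config = {"id": [16, 13, 12], "key": [40, 40, 25]}` → config = {'id': [16, 13, 12], 'key': [40, 40, 25]}
`value = config["id"][0] + config["key"][0]` → value = 56
So value = 56

Answer: 56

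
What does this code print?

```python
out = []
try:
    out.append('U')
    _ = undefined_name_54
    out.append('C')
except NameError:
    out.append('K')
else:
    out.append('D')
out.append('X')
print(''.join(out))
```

Execution trace: 'U' (try body) → 'K' (except NameError) → 'X' (after the try/except). Output: UKX

Answer: UKX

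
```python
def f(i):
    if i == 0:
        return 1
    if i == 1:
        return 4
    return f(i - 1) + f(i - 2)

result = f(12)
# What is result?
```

Build up from base cases: f(0)=1, f(1)=4, f(2)=5, f(3)=9, f(4)=14, f(5)=23, f(6)=37, ..., f(12)=665

Answer: 665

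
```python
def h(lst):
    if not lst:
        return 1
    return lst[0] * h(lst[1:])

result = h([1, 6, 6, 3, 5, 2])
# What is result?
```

Product over [1, 6, 6, 3, 5, 2] = 1 * 6 * 6 * 3 * 5 * 2 = 1080

Answer: 1080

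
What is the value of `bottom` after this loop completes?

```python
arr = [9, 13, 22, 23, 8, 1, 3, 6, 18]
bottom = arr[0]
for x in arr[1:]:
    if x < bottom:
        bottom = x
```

Minimum of [9, 13, 22, 23, 8, 1, 3, 6, 18]
`bottom` takes the values: 9 → 8 → 1

Answer: 1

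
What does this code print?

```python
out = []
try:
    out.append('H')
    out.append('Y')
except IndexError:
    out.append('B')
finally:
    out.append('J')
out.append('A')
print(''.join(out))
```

Execution trace: 'H' (try body) → 'Y' (try body, no exception) → 'J' (finally) → 'A' (after the try/except). Output: HYJA

Answer: HYJA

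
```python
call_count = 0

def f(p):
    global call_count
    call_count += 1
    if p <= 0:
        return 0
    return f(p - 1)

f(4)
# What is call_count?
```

Linear recursion stepping by 1: 5 calls from p=4 down to ≤0.

Answer: 5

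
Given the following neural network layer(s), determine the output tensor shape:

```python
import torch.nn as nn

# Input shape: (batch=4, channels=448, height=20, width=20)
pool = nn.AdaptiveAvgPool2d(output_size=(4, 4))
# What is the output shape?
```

Input: (4, 448, 20, 20) -> Output: (4, 448, 4, 4)

Answer: (4, 448, 4, 4)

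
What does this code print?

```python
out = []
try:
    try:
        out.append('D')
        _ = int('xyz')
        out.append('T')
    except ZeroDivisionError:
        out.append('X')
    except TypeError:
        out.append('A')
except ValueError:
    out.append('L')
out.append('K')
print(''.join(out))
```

Execution trace: 'D' (try body) → 'L' (outer except ValueError) → 'K' (after the try/except). Output: DLK

Answer: DLK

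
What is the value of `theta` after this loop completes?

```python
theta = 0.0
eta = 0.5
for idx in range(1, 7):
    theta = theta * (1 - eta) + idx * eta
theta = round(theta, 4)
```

Moving average with lr=0.5
`theta` takes the values: 0.0 → 0.5 → 1.25 → 2.125 → 3.0625 → 4.03125 → 5.015625 → 5.0156

Answer: 5.0156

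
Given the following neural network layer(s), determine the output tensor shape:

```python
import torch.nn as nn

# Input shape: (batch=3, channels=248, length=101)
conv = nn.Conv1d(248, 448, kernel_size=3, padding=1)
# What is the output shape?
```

Input: (3, 248, 101) -> Output: (3, 448, 101)

Answer: (3, 448, 101)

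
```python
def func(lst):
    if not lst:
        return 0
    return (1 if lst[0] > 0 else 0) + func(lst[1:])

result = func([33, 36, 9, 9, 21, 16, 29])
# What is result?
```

Count of positive elements in [33, 36, 9, 9, 21, 16, 29] = 7

Answer: 7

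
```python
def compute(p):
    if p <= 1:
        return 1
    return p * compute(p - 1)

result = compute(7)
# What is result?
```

compute(7) = 7 * 6 * 5 * 4 * 3 * 2 * 1 = 5040

Answer: 5040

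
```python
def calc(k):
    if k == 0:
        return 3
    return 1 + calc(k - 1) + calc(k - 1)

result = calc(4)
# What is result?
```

calc(k) = 1 + 2·calc(k-1), calc(0)=3. Closed form: (3+1)·2^4 - 1 = 63.

Answer: 63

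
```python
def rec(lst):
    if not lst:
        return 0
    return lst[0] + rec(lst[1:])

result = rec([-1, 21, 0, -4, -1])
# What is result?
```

(-1) + 21 + 0 + (-4) + (-1) + 0 = 15

Answer: 15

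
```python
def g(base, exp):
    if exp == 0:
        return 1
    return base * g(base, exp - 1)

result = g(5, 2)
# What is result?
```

g(5, 2) = 5 * 5 = 25

Answer: 25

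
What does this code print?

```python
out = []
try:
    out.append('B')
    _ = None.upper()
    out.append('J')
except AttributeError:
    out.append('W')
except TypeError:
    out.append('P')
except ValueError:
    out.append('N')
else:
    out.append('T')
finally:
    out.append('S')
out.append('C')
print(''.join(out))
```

Execution trace: 'B' (try body) → 'W' (except AttributeError) → 'S' (finally) → 'C' (after the try/except). Output: BWSC

Answer: BWSC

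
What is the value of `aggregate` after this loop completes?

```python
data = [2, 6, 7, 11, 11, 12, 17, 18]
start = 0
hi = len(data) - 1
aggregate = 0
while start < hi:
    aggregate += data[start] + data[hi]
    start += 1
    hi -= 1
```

Sum of pairs from ends
`aggregate` takes the values: 0 → 20 → 43 → 62 → 84

Answer: 84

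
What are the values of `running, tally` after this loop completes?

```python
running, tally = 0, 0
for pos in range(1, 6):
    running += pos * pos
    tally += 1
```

Sum of squares and count
`running, tally` takes the values: (0, 0) → (1, 0) → (1, 1) → (5, 1) → (5, 2) → (14, 2) → (14, 3) → (30, 3) → (30, 4) → (55, 4) → (55, 5)

Answer: 55, 5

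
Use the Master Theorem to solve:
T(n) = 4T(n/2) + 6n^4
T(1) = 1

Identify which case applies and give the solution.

a=4, b=2, f(n)=6n^4. log_2(4) = 2. Since c=4 > 2 and the regularity condition holds (4(n/2)^4 = (4/2^4)n^4 with 4/2^4 < 1), Case 3 applies: T(n) = Θ(f(n)) = O(n^4).

Answer: O(n^4) - Case 3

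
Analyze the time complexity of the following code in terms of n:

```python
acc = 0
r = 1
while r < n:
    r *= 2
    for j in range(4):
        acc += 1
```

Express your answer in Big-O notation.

Each loop level contributes: log n × 1. Multiplying the contributions gives O(log n).

Answer: O(log n)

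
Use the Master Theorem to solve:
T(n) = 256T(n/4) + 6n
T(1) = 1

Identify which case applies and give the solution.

a=256, b=4, f(n)=6n. log_4(256) = 4. Since c=1 < 4, Case 1 applies: T(n) = Θ(n^log_b(a)) = O(n^4).

Answer: O(n^4) - Case 1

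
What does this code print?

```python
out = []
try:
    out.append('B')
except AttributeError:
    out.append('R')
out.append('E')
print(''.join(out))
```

Execution trace: 'B' (try body, no exception) → 'E' (after the try/except). Output: BE

Answer: BE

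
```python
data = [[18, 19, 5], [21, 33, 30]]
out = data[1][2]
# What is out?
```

Trace:
`data = [[18, 19, 5], [21, 33, 30]]` → data = [[18, 19, 5], [21, 33, 30]]
`out = data[1][2]` → out = 30
So out = 30

Answer: 30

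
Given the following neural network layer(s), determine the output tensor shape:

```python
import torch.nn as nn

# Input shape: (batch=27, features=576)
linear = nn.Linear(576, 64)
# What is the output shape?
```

Input: (27, 576) -> Output: (27, 64)

Answer: (27, 64)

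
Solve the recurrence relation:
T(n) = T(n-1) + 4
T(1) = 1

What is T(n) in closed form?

Unrolling: T(n) = T(1) + 4·(n-1) = 1 + 4(n-1) = 4n - 3.

Answer: T(n) = 4n - 3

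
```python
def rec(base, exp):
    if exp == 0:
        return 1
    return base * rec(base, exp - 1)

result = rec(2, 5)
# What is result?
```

rec(2, 5) = 2 * 2 * 2 * 2 * 2 = 32

Answer: 32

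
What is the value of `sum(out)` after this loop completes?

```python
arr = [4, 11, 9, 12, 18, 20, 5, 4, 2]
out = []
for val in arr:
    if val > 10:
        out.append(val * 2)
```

Sum of doubled values > 10
`out` takes the values: [] → [22] → [22, 24] → [22, 24, 36] → [22, 24, 36, 40]
So `sum(out)` = 122

Answer: 122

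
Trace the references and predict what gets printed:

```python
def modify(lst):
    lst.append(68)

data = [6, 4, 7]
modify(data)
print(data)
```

Key concept: function modifies passed list.
Step by step:
`data = [6, 4, 7]` → data = [6, 4, 7]
`modify(data)` → data = [6, 4, 7, 68]
`print(data)` → prints [6, 4, 7, 68]

Answer: [6, 4, 7, 68]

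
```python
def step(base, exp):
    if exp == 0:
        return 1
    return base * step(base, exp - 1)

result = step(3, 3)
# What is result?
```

step(3, 3) = 3 * 3 * 3 = 27

Answer: 27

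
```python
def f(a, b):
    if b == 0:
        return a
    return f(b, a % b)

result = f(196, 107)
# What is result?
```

f(196, 107) -> f(107, 89) -> f(89, 18) -> f(18, 17) -> f(17, 1) -> f(1, 0) -> 1

Answer: 1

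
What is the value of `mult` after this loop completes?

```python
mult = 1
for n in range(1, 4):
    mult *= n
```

3! = 6
`mult` takes the values: 1 → 2 → 6

Answer: 6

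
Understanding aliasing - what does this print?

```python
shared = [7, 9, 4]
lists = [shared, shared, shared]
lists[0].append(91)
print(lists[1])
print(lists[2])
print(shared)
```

Key concept: list of same reference.
Step by step:
`shared = [7, 9, 4]` → shared = [7, 9, 4]
`lists = [shared, shared, shared]` → lists = [[7, 9, 4], [7, 9, 4], [7, 9, 4]]
`lists[0].append(91)` → shared = [7, 9, 4, 91]; lists = [[7, 9, 4, 91], [7, 9, 4, 91], [7, 9, 4, 91]]
`print(lists[1])` → prints [7, 9, 4, 91]
`print(lists[2])` → prints [7, 9, 4, 91]
`print(shared)` → prints [7, 9, 4, 91]

Answer:
[7, 9, 4, 91]
[7, 9, 4, 91]
[7, 9, 4, 91]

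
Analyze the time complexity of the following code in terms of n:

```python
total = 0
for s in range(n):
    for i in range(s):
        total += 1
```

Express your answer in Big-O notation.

Each loop level contributes: n × n. Multiplying the contributions gives O(n^2).

Answer: O(n^2)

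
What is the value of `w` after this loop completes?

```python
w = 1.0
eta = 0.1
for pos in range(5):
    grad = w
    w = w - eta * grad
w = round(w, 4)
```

Gradient descent: w = 1.0 * (1 - 0.1)^5
`w` takes the values: 1.0 → 0.9 → 0.81 → 0.729 → 0.6561 → 0.59049 → 0.5905

Answer: 0.5905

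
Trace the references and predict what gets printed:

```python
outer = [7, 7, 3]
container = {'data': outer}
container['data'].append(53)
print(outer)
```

Key concept: dict holds reference to list.
Step by step:
`outer = [7, 7, 3]` → outer = [7, 7, 3]
`container = {'data': outer}` → container = {'data': [7, 7, 3]}
`container['data'].append(53)` → outer = [7, 7, 3, 53]; container = {'data': [7, 7, 3, 53]}
`print(outer)` → prints [7, 7, 3, 53]

Answer: [7, 7, 3, 53]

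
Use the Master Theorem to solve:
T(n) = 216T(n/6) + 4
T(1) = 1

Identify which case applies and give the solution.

a=216, b=6, f(n)=4. log_6(216) = 3. Since c=0 < 3, Case 1 applies: T(n) = Θ(n^log_b(a)) = O(n^3).

Answer: O(n^3) - Case 1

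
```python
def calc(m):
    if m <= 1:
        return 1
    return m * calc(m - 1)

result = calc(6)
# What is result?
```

calc(6) = 6 * 5 * 4 * 3 * 2 * 1 = 720

Answer: 720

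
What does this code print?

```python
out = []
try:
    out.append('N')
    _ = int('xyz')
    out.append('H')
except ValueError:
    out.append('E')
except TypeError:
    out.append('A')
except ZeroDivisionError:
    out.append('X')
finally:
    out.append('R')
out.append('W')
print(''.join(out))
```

Execution trace: 'N' (try body) → 'E' (except ValueError) → 'R' (finally) → 'W' (after the try/except). Output: NERW

Answer: NERW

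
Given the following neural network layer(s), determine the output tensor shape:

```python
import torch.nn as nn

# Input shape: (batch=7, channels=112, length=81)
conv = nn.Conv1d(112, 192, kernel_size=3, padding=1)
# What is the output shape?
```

Input: (7, 112, 81) -> Output: (7, 192, 81)

Answer: (7, 192, 81)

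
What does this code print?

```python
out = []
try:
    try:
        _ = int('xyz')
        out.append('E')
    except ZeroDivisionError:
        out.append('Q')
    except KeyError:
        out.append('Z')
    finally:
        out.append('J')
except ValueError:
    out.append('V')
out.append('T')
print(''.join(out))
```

Execution trace: 'J' (finally) → 'V' (outer except ValueError) → 'T' (after the try/except). Output: JVT

Answer: JVT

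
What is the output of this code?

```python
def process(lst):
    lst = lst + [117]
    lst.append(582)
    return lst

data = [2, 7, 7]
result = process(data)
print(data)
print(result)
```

Key concept: rebinding parameter vs mutation.
Step by step:
`data = [2, 7, 7]` → data = [2, 7, 7]
`result = process(data)` → result = [2, 7, 7, 117, 582]
`print(data)` → prints [2, 7, 7]
`print(result)` → prints [2, 7, 7, 117, 582]

Answer:
[2, 7, 7]
[2, 7, 7, 117, 582]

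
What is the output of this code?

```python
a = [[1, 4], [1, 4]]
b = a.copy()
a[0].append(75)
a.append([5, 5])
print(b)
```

Key concept: shallow copy with nested lists.
Step by step:
`a = [[1, 4], [1, 4]]` → a = [[1, 4], [1, 4]]
`b = a.copy()` → b = [[1, 4], [1, 4]]
`a[0].append(75)` → a = [[1, 4, 75], [1, 4]]; b = [[1, 4, 75], [1, 4]]
`a.append([5, 5])` → a = [[1, 4, 75], [1, 4], [5, 5]]
`print(b)` → prints [[1, 4, 75], [1, 4]]

Answer: [[1, 4, 75], [1, 4]]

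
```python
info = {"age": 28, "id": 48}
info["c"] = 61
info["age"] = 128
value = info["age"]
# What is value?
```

Trace:
`info = {"age": 28, "id": 48}` → info = {'age': 28, 'id': 48}
`info["c"] = 61` → info = {'age': 28, 'id': 48, 'c': 61}
`info["age"] = 128` → info = {'age': 128, 'id': 48, 'c': 61}
`value = info["age"]` → value = 128
So value = 128

Answer: 128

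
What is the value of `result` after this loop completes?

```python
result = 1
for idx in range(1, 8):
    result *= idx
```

7! = 5040
`result` takes the values: 1 → 2 → 6 → 24 → 120 → 720 → 5040

Answer: 5040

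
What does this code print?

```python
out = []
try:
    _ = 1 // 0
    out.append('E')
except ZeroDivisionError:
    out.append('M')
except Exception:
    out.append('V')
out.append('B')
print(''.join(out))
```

Execution trace: 'M' (except ZeroDivisionError) → 'B' (after the try/except). Output: MB

Answer: MB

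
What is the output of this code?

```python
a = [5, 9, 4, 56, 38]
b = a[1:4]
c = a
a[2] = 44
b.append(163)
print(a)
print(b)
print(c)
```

Key concept: slice vs alias.
Step by step:
`a = [5, 9, 4, 56, 38]` → a = [5, 9, 4, 56, 38]
`b = a[1:4]` → b = [9, 4, 56]
`c = a` → c = [5, 9, 4, 56, 38] (same object as a)
`a[2] = 44` → a = [5, 9, 44, 56, 38] (same object as c); c = [5, 9, 44, 56, 38] (same object as a)
`b.append(163)` → b = [9, 4, 56, 163]
`print(a)` → prints [5, 9, 44, 56, 38]
`print(b)` → prints [9, 4, 56, 163]
`print(c)` → prints [5, 9, 44, 56, 38]

Answer:
[5, 9, 44, 56, 38]
[9, 4, 56, 163]
[5, 9, 44, 56, 38]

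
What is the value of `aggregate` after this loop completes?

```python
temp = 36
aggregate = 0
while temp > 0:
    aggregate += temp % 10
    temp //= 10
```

Sum digits of 36
`aggregate` takes the values: 0 → 6 → 9

Answer: 9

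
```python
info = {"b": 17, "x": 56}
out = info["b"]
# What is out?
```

Trace:
`info = {"b": 17, "x": 56}` → info = {'b': 17, 'x': 56}
`out = info["b"]` → out = 17
So out = 17

Answer: 17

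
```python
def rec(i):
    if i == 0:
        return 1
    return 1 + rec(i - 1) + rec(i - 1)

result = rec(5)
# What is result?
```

rec(i) = 1 + 2·rec(i-1), rec(0)=1. Closed form: (1+1)·2^5 - 1 = 63.

Answer: 63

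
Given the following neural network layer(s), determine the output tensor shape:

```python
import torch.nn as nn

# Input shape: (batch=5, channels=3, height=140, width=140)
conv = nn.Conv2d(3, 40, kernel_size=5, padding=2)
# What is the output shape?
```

Input: (5, 3, 140, 140) -> Output: (5, 40, 140, 140)

Answer: (5, 40, 140, 140)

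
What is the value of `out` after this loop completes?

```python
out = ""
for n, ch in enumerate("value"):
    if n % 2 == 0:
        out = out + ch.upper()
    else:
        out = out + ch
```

Uppercase even positions in 'value'
`out` takes the values: "" → "V" → "Va" → "VaL" → "VaLu" → "VaLuE"

Answer: "VaLuE"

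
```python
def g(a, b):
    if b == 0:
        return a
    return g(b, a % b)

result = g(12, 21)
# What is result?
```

g(12, 21) -> g(21, 12) -> g(12, 9) -> g(9, 3) -> g(3, 0) -> 3

Answer: 3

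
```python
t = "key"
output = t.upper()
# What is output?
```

Trace:
`t = "key"` → t = 'key'
`output = t.upper()` → output = 'KEY'
So output = 'KEY'

Answer: 'KEY'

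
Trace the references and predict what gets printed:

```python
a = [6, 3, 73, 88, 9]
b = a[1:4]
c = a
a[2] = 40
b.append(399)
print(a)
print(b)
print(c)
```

Key concept: slice vs alias.
Step by step:
`a = [6, 3, 73, 88, 9]` → a = [6, 3, 73, 88, 9]
`b = a[1:4]` → b = [3, 73, 88]
`c = a` → c = [6, 3, 73, 88, 9] (same object as a)
`a[2] = 40` → a = [6, 3, 40, 88, 9] (same object as c); c = [6, 3, 40, 88, 9] (same object as a)
`b.append(399)` → b = [3, 73, 88, 399]
`print(a)` → prints [6, 3, 40, 88, 9]
`print(b)` → prints [3, 73, 88, 399]
`print(c)` → prints [6, 3, 40, 88, 9]

Answer:
[6, 3, 40, 88, 9]
[3, 73, 88, 399]
[6, 3, 40, 88, 9]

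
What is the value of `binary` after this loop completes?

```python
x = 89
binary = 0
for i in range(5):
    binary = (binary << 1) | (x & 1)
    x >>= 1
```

Reverse lowest 5 bits of 89
`binary` takes the values: 0 → 1 → 2 → 4 → 9 → 19

Answer: 19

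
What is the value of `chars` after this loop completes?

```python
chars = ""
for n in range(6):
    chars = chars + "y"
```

Repeat 'y' 6 times
`chars` takes the values: "" → "y" → "yy" → "yyy" → "yyyy" → "yyyyy" → "yyyyyy"

Answer: "yyyyyy"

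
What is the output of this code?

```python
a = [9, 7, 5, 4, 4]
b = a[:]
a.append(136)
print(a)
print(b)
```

Key concept: slice [:] creates copy.
Step by step:
`a = [9, 7, 5, 4, 4]` → a = [9, 7, 5, 4, 4]
`b = a[:]` → b = [9, 7, 5, 4, 4]
`a.append(136)` → a = [9, 7, 5, 4, 4, 136]
`print(a)` → prints [9, 7, 5, 4, 4, 136]
`print(b)` → prints [9, 7, 5, 4, 4]

Answer:
[9, 7, 5, 4, 4, 136]
[9, 7, 5, 4, 4]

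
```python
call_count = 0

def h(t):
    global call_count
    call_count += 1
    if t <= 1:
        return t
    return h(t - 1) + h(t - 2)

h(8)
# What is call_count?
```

Calls(t) = 1 + Calls(t-1) + Calls(t-2); Calls(0)=Calls(1)=1. For t=8 this gives 67.

Answer: 67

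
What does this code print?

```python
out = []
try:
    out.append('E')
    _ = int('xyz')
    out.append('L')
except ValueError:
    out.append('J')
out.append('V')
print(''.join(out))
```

Execution trace: 'E' (try body) → 'J' (except ValueError) → 'V' (after the try/except). Output: EJV

Answer: EJV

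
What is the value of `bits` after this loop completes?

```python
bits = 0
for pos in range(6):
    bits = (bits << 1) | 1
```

Build 6 consecutive 1-bits: 0b111111
`bits` takes the values: 0 → 1 → 3 → 7 → 15 → 31 → 63

Answer: 63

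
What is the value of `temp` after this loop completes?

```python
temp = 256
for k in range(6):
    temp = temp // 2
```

Halve 6 times: 256 // 2^6 = 4
`temp` takes the values: 256 → 128 → 64 → 32 → 16 → 8 → 4

Answer: 4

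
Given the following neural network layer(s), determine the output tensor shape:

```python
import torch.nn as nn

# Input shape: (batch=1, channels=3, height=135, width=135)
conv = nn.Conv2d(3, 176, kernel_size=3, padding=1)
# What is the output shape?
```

Input: (1, 3, 135, 135) -> Output: (1, 176, 135, 135)

Answer: (1, 176, 135, 135)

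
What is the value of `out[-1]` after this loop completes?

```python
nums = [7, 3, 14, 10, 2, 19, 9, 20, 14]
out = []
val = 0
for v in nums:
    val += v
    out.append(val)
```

Cumulative sum ends at 98
`out` takes the values: [] → [7] → [7, 10] → [7, 10, 24] → [7, 10, 24, 34] → [7, 10, 24, 34, 36] → [7, 10, 24, 34, 36, 55] → [7, 10, 24, 34, 36, 55, 64] → [7, 10, 24, 34, 36, 55, 64, 84] → [7, 10, 24, 34, 36, 55, 64, 84, 98]
So `out[-1]` = 98

Answer: 98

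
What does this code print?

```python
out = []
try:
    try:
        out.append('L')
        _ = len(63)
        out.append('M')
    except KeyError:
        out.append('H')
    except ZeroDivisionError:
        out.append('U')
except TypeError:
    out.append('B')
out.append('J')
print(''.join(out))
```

Execution trace: 'L' (try body) → 'B' (outer except TypeError) → 'J' (after the try/except). Output: LBJ

Answer: LBJ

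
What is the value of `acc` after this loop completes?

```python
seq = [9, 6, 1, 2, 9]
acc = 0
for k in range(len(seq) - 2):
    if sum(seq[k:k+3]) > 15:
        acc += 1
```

Count windows with sum > 15
`acc` takes the values: 0 → 1

Answer: 1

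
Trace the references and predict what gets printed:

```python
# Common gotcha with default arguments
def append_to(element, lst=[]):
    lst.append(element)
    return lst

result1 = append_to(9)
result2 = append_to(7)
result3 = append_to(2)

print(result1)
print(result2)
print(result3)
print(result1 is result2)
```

Key concept: mutable default argument gotcha.
Step by step:
`result1 = append_to(9)` → result1 = [9]
`result2 = append_to(7)` → result1 = [9, 7] (same object as result2); result2 = [9, 7] (same object as result1)
`result3 = append_to(2)` → result1 = [9, 7, 2] (same object as result2, result3); result2 = [9, 7, 2] (same object as result1, result3); result3 = [9, 7, 2] (same object as result1, result2)
`print(result1)` → prints [9, 7, 2]
`print(result2)` → prints [9, 7, 2]
`print(result3)` → prints [9, 7, 2]
`print(result1 is result2)` → prints True

Answer:
[9, 7, 2]
[9, 7, 2]
[9, 7, 2]
True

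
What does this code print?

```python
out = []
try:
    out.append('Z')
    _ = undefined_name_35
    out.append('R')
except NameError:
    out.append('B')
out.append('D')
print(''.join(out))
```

Execution trace: 'Z' (try body) → 'B' (except NameError) → 'D' (after the try/except). Output: ZBD

Answer: ZBD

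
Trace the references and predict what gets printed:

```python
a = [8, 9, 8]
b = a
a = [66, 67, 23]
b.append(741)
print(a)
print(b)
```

Key concept: rebinding vs mutation: a is rebound to a new list, b still points at the original.
Step by step:
`a = [8, 9, 8]` → a = [8, 9, 8]
`b = a` → b = [8, 9, 8] (same object as a)
`a = [66, 67, 23]` → a = [66, 67, 23]
`b.append(741)` → b = [8, 9, 8, 741]
`print(a)` → prints [66, 67, 23]
`print(b)` → prints [8, 9, 8, 741]

Answer:
[66, 67, 23]
[8, 9, 8, 741]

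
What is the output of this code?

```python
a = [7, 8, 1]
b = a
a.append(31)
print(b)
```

Key concept: basic list aliasing.
Step by step:
`a = [7, 8, 1]` → a = [7, 8, 1]
`b = a` → b = [7, 8, 1] (same object as a)
`a.append(31)` → a = [7, 8, 1, 31] (same object as b); b = [7, 8, 1, 31] (same object as a)
`print(b)` → prints [7, 8, 1, 31]

Answer: [7, 8, 1, 31]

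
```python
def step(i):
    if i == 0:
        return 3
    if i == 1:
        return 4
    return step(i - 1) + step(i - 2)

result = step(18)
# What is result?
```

Build up from base cases: step(0)=3, step(1)=4, step(2)=7, step(3)=11, step(4)=18, step(5)=29, step(6)=47, ..., step(18)=15127

Answer: 15127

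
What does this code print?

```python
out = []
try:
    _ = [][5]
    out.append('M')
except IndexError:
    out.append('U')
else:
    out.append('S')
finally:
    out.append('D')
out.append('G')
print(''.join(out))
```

Execution trace: 'U' (except IndexError) → 'D' (finally) → 'G' (after the try/except). Output: UDG

Answer: UDG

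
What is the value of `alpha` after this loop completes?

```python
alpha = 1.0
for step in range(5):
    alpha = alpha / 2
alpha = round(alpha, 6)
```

Halving LR 5 times: 1 / 2^5
`alpha` takes the values: 1.0 → 0.5 → 0.25 → 0.125 → 0.0625 → 0.03125

Answer: 0.03125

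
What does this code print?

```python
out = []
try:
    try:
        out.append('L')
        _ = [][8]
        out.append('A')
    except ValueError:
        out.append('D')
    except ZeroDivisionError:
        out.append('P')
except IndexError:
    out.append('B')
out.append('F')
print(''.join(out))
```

Execution trace: 'L' (try body) → 'B' (outer except IndexError) → 'F' (after the try/except). Output: LBF

Answer: LBF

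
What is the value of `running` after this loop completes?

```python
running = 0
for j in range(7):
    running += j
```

Sum of 0 to 6 = 21
`running` takes the values: 0 → 1 → 3 → 6 → 10 → 15 → 21

Answer: 21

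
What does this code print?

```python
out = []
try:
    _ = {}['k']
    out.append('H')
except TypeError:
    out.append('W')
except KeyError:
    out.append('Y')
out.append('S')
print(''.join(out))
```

Execution trace: 'Y' (except KeyError) → 'S' (after the try/except). Output: YS

Answer: YS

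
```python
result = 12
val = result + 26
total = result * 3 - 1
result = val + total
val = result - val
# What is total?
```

Trace:
`result = 12` → result = 12
`val = result + 26` → val = 38
`total = result * 3 - 1` → total = 35
`result = val + total` → result = 73
`val = result - val` → val = 35
So total = 35

Answer: 35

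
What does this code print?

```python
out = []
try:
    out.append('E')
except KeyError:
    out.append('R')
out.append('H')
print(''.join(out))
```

Execution trace: 'E' (try body, no exception) → 'H' (after the try/except). Output: EH

Answer: EH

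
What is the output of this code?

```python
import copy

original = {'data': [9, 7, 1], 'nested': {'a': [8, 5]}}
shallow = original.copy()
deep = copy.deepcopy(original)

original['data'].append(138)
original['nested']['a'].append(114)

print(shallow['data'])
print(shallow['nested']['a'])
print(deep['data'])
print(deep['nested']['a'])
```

Key concept: comparing shallow vs deep copy.
Step by step:
`original = {'data': [9, 7, 1], 'nested': {'a': [8, 5]}}` → original = {'data': [9, 7, 1], 'nested': {'a': [8, 5]}}
`shallow = original.copy()` → shallow = {'data': [9, 7, 1], 'nested': {'a': [8, 5]}}
`deep = copy.deepcopy(original)` → deep = {'data': [9, 7, 1], 'nested': {'a': [8, 5]}}
`original['data'].append(138)` → original = {'data': [9, 7, 1, 138], 'nested': {'a': [8, 5]}}; shallow = {'data': [9, 7, 1, 138], 'nested': {'a': [8, 5]}}
`original['nested']['a'].append(114)` → original = {'data': [9, 7, 1, 138], 'nested': {'a': [8, 5, 114]}}; shallow = {'data': [9, 7, 1, 138], 'nested': {'a': [8, 5, 114]}}
`print(shallow['data'])` → prints [9, 7, 1, 138]
`print(shallow['nested']['a'])` → prints [8, 5, 114]
`print(deep['data'])` → prints [9, 7, 1]
`print(deep['nested']['a'])` → prints [8, 5]

Answer:
[9, 7, 1, 138]
[8, 5, 114]
[9, 7, 1]
[8, 5]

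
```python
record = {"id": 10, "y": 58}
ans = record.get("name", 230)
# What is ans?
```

Trace:
`record = {"id": 10, "y": 58}` → record = {'id': 10, 'y': 58}
`ans = record.get("name", 230)` → ans = 230
So ans = 230

Answer: 230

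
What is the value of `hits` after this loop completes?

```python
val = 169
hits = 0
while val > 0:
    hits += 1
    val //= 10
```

Count digits by repeated division by 10
`hits` takes the values: 0 → 1 → 2 → 3

Answer: 3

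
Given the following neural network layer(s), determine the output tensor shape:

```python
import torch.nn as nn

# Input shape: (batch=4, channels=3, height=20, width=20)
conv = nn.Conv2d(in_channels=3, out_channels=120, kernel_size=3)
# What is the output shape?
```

Input: (4, 3, 20, 20) -> Output: (4, 120, 18, 18)

Answer: (4, 120, 18, 18)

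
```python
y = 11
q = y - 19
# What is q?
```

Trace:
`y = 11` → y = 11
`q = y - 19` → q = -8
So q = -8

Answer: -8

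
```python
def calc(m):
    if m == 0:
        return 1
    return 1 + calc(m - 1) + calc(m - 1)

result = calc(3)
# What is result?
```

calc(m) = 1 + 2·calc(m-1), calc(0)=1. Closed form: (1+1)·2^3 - 1 = 15.

Answer: 15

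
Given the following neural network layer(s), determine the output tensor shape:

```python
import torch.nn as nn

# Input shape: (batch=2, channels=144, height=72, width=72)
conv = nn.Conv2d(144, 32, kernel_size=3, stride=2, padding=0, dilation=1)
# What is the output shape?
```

Input: (2, 144, 72, 72) -> Output: (2, 32, 35, 35)

Answer: (2, 32, 35, 35)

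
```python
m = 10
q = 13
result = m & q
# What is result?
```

Trace:
`m = 10` → m = 10
`q = 13` → q = 13
`result = m & q` → result = 8
So result = 8

Answer: 8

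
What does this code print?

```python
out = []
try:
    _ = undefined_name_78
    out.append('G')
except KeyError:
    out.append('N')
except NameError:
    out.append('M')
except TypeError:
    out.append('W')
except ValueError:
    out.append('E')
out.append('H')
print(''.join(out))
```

Execution trace: 'M' (except NameError) → 'H' (after the try/except). Output: MH

Answer: MH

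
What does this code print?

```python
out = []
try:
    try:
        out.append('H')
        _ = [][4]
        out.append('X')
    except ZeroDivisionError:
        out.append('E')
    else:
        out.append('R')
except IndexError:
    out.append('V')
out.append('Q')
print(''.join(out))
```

Execution trace: 'H' (try body) → 'V' (outer except IndexError) → 'Q' (after the try/except). Output: HVQ

Answer: HVQ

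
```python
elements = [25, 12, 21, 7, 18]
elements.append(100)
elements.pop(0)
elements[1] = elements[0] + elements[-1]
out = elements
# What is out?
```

Trace:
`elements = [25, 12, 21, 7, 18]` → elements = [25, 12, 21, 7, 18]
`elements.append(100)` → elements = [25, 12, 21, 7, 18, 100]
`elements.pop(0)` → elements = [12, 21, 7, 18, 100]
`elements[1] = elements[0] + elements[-1]` → elements = [12, 112, 7, 18, 100]
`out = elements` → out = [12, 112, 7, 18, 100]
So out = [12, 112, 7, 18, 100]

Answer: [12, 112, 7, 18, 100]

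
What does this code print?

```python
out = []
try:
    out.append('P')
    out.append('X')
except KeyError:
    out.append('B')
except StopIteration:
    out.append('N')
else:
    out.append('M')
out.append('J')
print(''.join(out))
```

Execution trace: 'P' (try body) → 'X' (try body, no exception) → 'M' (else) → 'J' (after the try/except). Output: PXMJ

Answer: PXMJ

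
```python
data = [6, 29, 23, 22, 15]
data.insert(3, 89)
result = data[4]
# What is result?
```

Trace:
`data = [6, 29, 23, 22, 15]` → data = [6, 29, 23, 22, 15]
`data.insert(3, 89)` → data = [6, 29, 23, 89, 22, 15]
`result = data[4]` → result = 22
So result = 22

Answer: 22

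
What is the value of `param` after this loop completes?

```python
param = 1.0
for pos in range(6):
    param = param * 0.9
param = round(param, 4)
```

Exponential decay: 1.0 * 0.9^6
`param` takes the values: 1.0 → 0.9 → 0.81 → 0.729 → 0.6561 → 0.59049 → 0.531441 → 0.5314

Answer: 0.5314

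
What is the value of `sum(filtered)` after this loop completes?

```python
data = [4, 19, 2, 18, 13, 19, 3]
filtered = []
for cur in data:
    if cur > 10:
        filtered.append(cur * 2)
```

Sum of doubled values > 10
`filtered` takes the values: [] → [38] → [38, 36] → [38, 36, 26] → [38, 36, 26, 38]
So `sum(filtered)` = 138

Answer: 138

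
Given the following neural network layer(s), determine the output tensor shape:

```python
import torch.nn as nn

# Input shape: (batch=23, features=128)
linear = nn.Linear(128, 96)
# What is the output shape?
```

Input: (23, 128) -> Output: (23, 96)

Answer: (23, 96)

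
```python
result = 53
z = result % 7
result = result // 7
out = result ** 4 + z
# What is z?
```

Trace:
`result = 53` → result = 53
`z = result % 7` → z = 4
`result = result // 7` → result = 7
`out = result ** 4 + z` → out = 2405
So z = 4

Answer: 4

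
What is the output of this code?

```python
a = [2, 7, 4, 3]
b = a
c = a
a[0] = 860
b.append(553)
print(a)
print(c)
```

Key concept: multiple aliases.
Step by step:
`a = [2, 7, 4, 3]` → a = [2, 7, 4, 3]
`b = a` → b = [2, 7, 4, 3] (same object as a)
`c = a` → c = [2, 7, 4, 3] (same object as a, b)
`a[0] = 860` → a = [860, 7, 4, 3] (same object as b, c); b = [860, 7, 4, 3] (same object as a, c); c = [860, 7, 4, 3] (same object as a, b)
`b.append(553)` → a = [860, 7, 4, 3, 553] (same object as b, c); b = [860, 7, 4, 3, 553] (same object as a, c); c = [860, 7, 4, 3, 553] (same object as a, b)
`print(a)` → prints [860, 7, 4, 3, 553]
`print(c)` → prints [860, 7, 4, 3, 553]

Answer:
[860, 7, 4, 3, 553]
[860, 7, 4, 3, 553]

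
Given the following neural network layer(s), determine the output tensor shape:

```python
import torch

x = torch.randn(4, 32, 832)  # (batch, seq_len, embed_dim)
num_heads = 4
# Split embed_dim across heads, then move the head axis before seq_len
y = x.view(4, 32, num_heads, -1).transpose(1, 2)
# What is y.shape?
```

Input: (4, 32, 832) -> head_dim = 832 // 4 = 208; after view: (4, 32, 4, 208) -> after transpose(1, 2): (4, 4, 32, 208) -> Output: (4, 4, 32, 208)

Answer: (4, 4, 32, 208)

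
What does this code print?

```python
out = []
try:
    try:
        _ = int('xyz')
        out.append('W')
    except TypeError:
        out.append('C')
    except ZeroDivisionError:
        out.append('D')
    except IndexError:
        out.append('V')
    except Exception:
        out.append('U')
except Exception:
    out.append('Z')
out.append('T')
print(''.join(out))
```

Execution trace: 'U' (inner except Exception) → 'T' (after the try/except). Output: UT

Answer: UT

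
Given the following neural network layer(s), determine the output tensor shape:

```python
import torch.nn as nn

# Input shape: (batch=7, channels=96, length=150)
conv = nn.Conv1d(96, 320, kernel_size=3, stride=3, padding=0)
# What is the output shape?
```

Input: (7, 96, 150) -> Output: (7, 320, 50)

Answer: (7, 320, 50)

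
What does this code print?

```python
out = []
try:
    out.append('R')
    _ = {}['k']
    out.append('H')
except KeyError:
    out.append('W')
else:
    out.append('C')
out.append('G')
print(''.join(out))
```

Execution trace: 'R' (try body) → 'W' (except KeyError) → 'G' (after the try/except). Output: RWG

Answer: RWG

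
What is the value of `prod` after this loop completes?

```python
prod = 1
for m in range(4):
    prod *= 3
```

3^4 = 81
`prod` takes the values: 1 → 3 → 9 → 27 → 81

Answer: 81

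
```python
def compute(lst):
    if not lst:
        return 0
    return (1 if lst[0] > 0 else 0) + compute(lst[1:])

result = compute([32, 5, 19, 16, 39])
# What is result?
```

Count of positive elements in [32, 5, 19, 16, 39] = 5

Answer: 5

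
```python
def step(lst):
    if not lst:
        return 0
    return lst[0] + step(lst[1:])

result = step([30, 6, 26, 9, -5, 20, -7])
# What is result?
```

30 + 6 + 26 + 9 + (-5) + 20 + (-7) + 0 = 79

Answer: 79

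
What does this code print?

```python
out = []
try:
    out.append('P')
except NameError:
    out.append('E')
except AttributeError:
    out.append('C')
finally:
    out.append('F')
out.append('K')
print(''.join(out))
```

Execution trace: 'P' (try body, no exception) → 'F' (finally) → 'K' (after the try/except). Output: PFK

Answer: PFK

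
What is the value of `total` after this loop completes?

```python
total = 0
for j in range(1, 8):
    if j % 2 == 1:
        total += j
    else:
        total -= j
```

Add odd, subtract even
`total` takes the values: 0 → 1 → -1 → 2 → -2 → 3 → -3 → 4

Answer: 4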